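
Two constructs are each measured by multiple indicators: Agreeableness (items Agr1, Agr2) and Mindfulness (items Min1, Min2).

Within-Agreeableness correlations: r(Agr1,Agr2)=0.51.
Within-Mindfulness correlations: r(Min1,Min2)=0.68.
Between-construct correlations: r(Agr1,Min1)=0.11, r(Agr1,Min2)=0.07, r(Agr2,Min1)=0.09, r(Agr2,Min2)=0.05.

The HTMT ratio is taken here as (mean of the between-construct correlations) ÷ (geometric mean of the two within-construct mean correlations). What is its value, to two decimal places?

0.14

Mean heterotrait r = 0.32/4 = 0.0800.
Mean within-Agr = 0.51/1 = 0.5100; mean within-Min = 0.68/1 = 0.6800.
Geometric mean = √(0.5100 × 0.6800) = 0.5889.
HTMT = 0.0800 / 0.5889 = 0.14.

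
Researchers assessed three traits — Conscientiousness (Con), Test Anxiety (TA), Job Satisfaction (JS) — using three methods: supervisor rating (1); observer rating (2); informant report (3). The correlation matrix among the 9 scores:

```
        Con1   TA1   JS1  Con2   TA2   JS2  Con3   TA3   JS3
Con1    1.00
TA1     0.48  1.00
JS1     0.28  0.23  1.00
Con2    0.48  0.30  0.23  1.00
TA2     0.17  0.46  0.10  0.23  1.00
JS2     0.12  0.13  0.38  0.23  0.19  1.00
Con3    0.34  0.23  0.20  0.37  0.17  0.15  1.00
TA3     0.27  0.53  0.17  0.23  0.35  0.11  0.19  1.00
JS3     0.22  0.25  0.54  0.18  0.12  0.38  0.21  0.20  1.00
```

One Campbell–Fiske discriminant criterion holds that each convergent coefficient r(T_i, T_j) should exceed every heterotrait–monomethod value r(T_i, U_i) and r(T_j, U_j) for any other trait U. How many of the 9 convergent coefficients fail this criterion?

3

Checking each validity diagonal entry against its comparison values:
Con (methods 1·2): 0.48 vs {0.48, 0.23, 0.28, 0.23} → fail.
Con (methods 1·3): 0.34 vs {0.48, 0.19, 0.28, 0.21} → fail.
Con (methods 2·3): 0.37 vs {0.23, 0.19, 0.23, 0.21} → pass.
TA (methods 1·2): 0.46 vs {0.48, 0.23, 0.23, 0.19} → fail.
TA (methods 1·3): 0.53 vs {0.48, 0.19, 0.23, 0.20} → pass.
TA (methods 2·3): 0.35 vs {0.23, 0.19, 0.19, 0.20} → pass.
JS (methods 1·2): 0.38 vs {0.28, 0.23, 0.23, 0.19} → pass.
JS (methods 1·3): 0.54 vs {0.28, 0.21, 0.23, 0.20} → pass.
JS (methods 2·3): 0.38 vs {0.23, 0.21, 0.19, 0.20} → pass.
3 of 9 fail.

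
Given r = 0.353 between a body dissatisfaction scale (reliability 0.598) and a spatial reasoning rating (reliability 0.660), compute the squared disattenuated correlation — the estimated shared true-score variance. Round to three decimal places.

0.316

Disattenuated r = 0.353 / √(0.598 × 0.660) = 0.353 / 0.6282 = 0.5619.
Shared true-score variance = 0.5619² = 0.3157 ≈ 0.316.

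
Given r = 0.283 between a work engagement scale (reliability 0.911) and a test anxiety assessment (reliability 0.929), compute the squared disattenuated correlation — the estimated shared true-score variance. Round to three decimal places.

Disattenuated r = 0.283 / √(0.911 × 0.929) = 0.283 / 0.9200 = 0.3076.
Shared true-score variance = 0.3076² = 0.0946 ≈ 0.095.

0.095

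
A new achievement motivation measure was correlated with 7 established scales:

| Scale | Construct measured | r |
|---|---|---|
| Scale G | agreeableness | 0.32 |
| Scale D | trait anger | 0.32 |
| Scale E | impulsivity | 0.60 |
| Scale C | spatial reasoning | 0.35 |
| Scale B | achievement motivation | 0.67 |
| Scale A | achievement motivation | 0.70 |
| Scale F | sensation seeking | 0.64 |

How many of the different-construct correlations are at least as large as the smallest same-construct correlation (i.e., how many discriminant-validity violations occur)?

Convergent (same construct = achievement motivation): Scale B, Scale A.
Smallest convergent = 0.67. Discriminant values: 0.32, 0.32, 0.60, 0.35, 0.64; count ≥ 0.67 → 0.

0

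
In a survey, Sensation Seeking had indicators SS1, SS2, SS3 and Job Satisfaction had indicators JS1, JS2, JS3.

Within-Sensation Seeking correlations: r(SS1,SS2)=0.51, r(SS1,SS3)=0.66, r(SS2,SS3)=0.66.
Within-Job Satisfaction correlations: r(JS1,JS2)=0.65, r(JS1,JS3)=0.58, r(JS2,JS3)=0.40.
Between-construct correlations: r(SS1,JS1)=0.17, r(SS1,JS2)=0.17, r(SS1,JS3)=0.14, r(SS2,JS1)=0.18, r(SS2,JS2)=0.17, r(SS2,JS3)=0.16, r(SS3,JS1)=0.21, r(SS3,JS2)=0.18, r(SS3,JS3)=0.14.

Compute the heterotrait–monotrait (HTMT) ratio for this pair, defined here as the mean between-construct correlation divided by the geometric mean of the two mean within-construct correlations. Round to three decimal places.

Mean between = 1.52/9 = 0.1689.
Mean within-SS = 1.83/3 = 0.6100; mean within-JS = 1.63/3 = 0.5433.
Geometric mean = √(0.6100 × 0.5433) = 0.5757.
HTMT = 0.1689 / 0.5757 = 0.293.

0.293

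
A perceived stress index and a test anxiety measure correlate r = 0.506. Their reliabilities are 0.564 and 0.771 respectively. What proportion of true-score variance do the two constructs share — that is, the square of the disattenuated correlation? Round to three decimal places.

Disattenuated r = 0.506 / √(0.564 × 0.771) = 0.506 / 0.6594 = 0.7674.
Shared true-score variance = 0.7674² = 0.5889 ≈ 0.589.

0.589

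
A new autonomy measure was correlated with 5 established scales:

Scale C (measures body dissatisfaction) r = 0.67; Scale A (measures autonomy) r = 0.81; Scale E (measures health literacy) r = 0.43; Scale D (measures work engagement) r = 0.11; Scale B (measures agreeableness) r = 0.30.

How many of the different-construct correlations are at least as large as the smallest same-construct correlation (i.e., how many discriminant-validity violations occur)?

0

Convergent (same construct = autonomy): Scale A.
Smallest convergent = 0.81. Discriminant values: 0.67, 0.43, 0.11, 0.30; count ≥ 0.81 → 0.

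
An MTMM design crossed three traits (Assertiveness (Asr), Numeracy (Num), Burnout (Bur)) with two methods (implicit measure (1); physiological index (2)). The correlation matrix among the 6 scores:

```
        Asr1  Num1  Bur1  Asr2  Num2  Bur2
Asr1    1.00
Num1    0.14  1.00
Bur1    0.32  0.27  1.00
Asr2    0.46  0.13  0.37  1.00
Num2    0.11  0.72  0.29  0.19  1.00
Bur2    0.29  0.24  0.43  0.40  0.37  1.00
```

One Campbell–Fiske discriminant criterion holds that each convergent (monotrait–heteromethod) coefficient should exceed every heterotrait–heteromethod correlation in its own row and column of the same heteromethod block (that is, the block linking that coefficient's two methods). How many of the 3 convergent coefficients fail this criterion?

0

Each convergent coefficient versus the relevant comparison correlations:
Asr (methods 1·2): 0.46 vs {0.11, 0.13, 0.29, 0.37} → pass.
Num (methods 1·2): 0.72 vs {0.13, 0.11, 0.24, 0.29} → pass.
Bur (methods 1·2): 0.43 vs {0.37, 0.29, 0.29, 0.24} → pass.
0 of 3 fail.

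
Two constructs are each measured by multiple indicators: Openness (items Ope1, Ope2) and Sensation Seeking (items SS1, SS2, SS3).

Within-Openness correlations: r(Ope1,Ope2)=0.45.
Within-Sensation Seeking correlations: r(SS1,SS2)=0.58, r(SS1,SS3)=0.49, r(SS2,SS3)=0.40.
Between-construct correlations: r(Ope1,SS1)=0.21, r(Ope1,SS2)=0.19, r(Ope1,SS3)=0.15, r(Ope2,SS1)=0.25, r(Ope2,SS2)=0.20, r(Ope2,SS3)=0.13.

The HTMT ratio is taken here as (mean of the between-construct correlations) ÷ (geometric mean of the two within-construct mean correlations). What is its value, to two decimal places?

0.40

Mean between = 1.13/6 = 0.1883.
Mean within-Ope = 0.45/1 = 0.4500; mean within-SS = 1.47/3 = 0.4900.
Geometric mean = √(0.4500 × 0.4900) = 0.4696.
HTMT = 0.1883 / 0.4696 = 0.40.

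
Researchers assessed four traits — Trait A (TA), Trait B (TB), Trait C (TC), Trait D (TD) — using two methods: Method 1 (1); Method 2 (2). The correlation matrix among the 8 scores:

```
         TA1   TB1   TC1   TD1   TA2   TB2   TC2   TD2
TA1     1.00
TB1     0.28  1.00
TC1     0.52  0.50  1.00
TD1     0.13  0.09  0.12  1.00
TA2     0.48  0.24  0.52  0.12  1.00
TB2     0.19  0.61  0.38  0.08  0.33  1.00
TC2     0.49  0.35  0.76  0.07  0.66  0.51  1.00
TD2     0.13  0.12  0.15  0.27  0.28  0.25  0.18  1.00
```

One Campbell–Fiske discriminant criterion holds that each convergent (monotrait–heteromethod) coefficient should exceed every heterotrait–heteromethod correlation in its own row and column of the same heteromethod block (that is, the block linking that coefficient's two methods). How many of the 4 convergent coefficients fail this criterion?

Checking each validity diagonal entry against its comparison values:
TA (methods 1·2): 0.48 vs {0.19, 0.24, 0.49, 0.52, 0.13, 0.12} → fail.
TB (methods 1·2): 0.61 vs {0.24, 0.19, 0.35, 0.38, 0.12, 0.08} → pass.
TC (methods 1·2): 0.76 vs {0.52, 0.49, 0.38, 0.35, 0.15, 0.07} → pass.
TD (methods 1·2): 0.27 vs {0.12, 0.13, 0.08, 0.12, 0.07, 0.15} → pass.
1 of 4 fail.

1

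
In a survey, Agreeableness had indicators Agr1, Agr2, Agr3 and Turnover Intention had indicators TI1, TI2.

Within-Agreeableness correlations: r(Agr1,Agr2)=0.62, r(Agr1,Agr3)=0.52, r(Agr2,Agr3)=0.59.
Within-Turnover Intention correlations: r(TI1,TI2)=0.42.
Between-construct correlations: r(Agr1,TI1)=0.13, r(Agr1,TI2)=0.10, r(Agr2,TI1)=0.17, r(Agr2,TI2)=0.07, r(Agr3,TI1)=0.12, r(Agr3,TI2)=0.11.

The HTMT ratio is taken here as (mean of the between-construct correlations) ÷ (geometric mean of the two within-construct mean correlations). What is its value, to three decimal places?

0.237

Mean between = 0.70/6 = 0.1167.
Mean within-Agr = 1.73/3 = 0.5767; mean within-TI = 0.42/1 = 0.4200.
Geometric mean = √(0.5767 × 0.4200) = 0.4922.
HTMT = 0.1167 / 0.4922 = 0.237.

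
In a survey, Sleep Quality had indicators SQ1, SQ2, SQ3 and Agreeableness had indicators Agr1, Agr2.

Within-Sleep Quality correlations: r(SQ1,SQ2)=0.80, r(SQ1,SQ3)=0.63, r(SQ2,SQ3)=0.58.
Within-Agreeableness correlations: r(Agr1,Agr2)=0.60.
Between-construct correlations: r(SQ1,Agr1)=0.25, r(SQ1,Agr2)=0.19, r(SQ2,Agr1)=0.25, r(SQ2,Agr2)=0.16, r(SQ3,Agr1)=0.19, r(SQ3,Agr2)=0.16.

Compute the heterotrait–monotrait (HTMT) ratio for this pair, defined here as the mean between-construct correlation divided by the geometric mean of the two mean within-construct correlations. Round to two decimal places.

Mean between = 1.20/6 = 0.2000.
Mean within-SQ = 2.01/3 = 0.6700; mean within-Agr = 0.60/1 = 0.6000.
Geometric mean = √(0.6700 × 0.6000) = 0.6340.
HTMT = 0.2000 / 0.6340 = 0.32.

0.32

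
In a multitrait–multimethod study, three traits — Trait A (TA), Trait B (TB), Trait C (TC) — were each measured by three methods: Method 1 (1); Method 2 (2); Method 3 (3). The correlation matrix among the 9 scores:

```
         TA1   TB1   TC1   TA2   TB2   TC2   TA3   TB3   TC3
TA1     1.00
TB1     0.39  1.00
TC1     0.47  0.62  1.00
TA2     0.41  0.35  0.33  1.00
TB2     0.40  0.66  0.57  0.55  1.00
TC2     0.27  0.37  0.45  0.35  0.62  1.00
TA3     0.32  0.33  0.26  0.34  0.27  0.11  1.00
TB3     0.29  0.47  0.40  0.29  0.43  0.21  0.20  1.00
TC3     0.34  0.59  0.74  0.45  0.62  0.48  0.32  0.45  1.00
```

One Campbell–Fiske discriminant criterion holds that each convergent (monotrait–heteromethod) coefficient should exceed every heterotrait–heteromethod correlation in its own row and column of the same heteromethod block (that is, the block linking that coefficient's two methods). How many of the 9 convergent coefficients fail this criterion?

6

Convergent coefficients and their comparison sets:
TA (methods 1·2): 0.41 vs {0.40, 0.35, 0.27, 0.33} → pass.
TA (methods 1·3): 0.32 vs {0.29, 0.33, 0.34, 0.26} → fail.
TA (methods 2·3): 0.34 vs {0.29, 0.27, 0.45, 0.11} → fail.
TB (methods 1·2): 0.66 vs {0.35, 0.40, 0.37, 0.57} → pass.
TB (methods 1·3): 0.47 vs {0.33, 0.29, 0.59, 0.40} → fail.
TB (methods 2·3): 0.43 vs {0.27, 0.29, 0.62, 0.21} → fail.
TC (methods 1·2): 0.45 vs {0.33, 0.27, 0.57, 0.37} → fail.
TC (methods 1·3): 0.74 vs {0.26, 0.34, 0.40, 0.59} → pass.
TC (methods 2·3): 0.48 vs {0.11, 0.45, 0.21, 0.62} → fail.
6 of 9 fail.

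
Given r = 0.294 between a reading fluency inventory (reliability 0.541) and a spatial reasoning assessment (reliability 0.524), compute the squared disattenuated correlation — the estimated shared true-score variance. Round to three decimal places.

Disattenuated r = 0.294 / √(0.541 × 0.524) = 0.294 / 0.5324 = 0.5522.
Shared true-score variance = 0.5522² = 0.3049 ≈ 0.305.

0.305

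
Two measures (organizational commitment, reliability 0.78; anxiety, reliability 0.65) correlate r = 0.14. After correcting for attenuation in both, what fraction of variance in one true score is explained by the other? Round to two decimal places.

Disattenuated r = 0.14 / √(0.78 × 0.65) = 0.14 / 0.7120 = 0.1966.
Shared true-score variance = 0.1966² = 0.0387 ≈ 0.04.

0.04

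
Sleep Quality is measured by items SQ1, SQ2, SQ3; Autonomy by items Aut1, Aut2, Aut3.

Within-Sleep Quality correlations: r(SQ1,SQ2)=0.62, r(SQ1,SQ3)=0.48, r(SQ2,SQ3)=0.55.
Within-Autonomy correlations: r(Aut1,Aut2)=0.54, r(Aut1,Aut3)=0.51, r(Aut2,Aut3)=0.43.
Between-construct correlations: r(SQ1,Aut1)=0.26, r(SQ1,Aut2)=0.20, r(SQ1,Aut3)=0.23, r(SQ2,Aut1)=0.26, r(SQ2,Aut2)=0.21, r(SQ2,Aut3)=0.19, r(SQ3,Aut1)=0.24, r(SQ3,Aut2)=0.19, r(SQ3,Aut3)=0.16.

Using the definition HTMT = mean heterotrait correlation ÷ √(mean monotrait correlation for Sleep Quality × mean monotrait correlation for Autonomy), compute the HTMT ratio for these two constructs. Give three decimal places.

Mean between = 1.94/9 = 0.2156.
Mean within-SQ = 1.65/3 = 0.5500; mean within-Aut = 1.48/3 = 0.4933.
Geometric mean = √(0.5500 × 0.4933) = 0.5209.
HTMT = 0.2156 / 0.5209 = 0.414.

0.414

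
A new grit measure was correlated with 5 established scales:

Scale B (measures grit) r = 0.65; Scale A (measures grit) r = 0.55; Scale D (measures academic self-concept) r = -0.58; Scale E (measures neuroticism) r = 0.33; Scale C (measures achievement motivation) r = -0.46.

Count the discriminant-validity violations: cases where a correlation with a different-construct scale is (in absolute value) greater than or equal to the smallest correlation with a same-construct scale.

Convergent (same construct = grit): Scale B, Scale A.
Smallest convergent = 0.55. Discriminant |r|: 0.58, 0.33, 0.46; count ≥ 0.55 → 1.

1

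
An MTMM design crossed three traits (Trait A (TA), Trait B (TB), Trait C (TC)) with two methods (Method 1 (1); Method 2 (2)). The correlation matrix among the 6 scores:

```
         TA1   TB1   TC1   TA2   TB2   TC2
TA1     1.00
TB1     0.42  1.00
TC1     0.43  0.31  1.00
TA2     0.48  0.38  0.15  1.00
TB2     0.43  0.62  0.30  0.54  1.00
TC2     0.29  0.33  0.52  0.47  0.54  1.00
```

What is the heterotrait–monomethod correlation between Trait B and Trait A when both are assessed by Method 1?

Different traits, same method: r(TB1, TA1) = 0.42.

0.42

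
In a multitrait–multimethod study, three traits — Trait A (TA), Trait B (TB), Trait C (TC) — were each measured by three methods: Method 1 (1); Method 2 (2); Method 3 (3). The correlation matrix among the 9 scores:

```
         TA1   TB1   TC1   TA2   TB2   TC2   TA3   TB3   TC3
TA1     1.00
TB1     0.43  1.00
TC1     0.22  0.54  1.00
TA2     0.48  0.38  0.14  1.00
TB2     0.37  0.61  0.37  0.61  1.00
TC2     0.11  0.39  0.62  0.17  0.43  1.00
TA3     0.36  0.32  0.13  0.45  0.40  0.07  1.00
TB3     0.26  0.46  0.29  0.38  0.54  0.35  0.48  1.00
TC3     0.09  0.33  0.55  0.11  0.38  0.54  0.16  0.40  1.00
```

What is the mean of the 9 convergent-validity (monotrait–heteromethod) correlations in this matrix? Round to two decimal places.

0.51

Convergent values: 0.48, 0.36, 0.45, 0.61, 0.46, 0.54, 0.62, 0.55, 0.54; mean = 4.61/9 = 0.51.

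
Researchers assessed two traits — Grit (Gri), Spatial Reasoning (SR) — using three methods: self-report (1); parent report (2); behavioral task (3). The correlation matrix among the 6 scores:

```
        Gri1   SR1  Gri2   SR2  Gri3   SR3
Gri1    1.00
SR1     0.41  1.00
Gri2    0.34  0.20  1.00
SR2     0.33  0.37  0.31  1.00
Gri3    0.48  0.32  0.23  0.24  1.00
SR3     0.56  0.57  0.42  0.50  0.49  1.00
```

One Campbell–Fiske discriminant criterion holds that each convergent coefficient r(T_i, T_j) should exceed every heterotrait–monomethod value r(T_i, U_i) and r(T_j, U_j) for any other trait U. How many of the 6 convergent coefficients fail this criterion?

4

Checking each validity diagonal entry against its comparison values:
Gri (methods 1·2): 0.34 vs {0.41, 0.31} → fail.
Gri (methods 1·3): 0.48 vs {0.41, 0.49} → fail.
Gri (methods 2·3): 0.23 vs {0.31, 0.49} → fail.
SR (methods 1·2): 0.37 vs {0.41, 0.31} → fail.
SR (methods 1·3): 0.57 vs {0.41, 0.49} → pass.
SR (methods 2·3): 0.50 vs {0.31, 0.49} → pass.
4 of 6 fail.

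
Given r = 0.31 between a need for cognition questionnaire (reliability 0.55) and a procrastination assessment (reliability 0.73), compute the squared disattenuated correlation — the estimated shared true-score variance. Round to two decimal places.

0.24

Disattenuated r = 0.31 / √(0.55 × 0.73) = 0.31 / 0.6336 = 0.4893.
Shared true-score variance = 0.4893² = 0.2394 ≈ 0.24.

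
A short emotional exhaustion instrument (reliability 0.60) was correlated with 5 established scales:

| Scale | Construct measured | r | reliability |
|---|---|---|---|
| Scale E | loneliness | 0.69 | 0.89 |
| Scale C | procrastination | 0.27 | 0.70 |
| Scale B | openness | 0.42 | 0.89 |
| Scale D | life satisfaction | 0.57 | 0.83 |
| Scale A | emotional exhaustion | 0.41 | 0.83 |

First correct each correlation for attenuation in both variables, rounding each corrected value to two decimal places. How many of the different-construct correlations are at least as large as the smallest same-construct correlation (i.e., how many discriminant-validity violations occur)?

Disattenuated r (r / √(r_scale · r_new)):
  Scale E (disc): 0.69 / √(0.89·0.60) = 0.94
  Scale C (disc): 0.27 / √(0.70·0.60) = 0.42
  Scale B (disc): 0.42 / √(0.89·0.60) = 0.57
  Scale D (disc): 0.57 / √(0.83·0.60) = 0.81
  Scale A (conv): 0.41 / √(0.83·0.60) = 0.58
Smallest convergent = 0.58. Discriminant values: 0.94, 0.42, 0.57, 0.81; count ≥ 0.58 → 2.

2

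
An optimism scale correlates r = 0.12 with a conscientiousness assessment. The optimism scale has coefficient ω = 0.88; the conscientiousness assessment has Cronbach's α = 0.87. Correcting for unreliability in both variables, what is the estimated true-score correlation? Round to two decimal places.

0.14

r_true = r_obs / √(r_xx · r_yy) = 0.12 / √(0.88 × 0.87) = 0.12 / √0.7656 = 0.12 / 0.8750 ≈ 0.14.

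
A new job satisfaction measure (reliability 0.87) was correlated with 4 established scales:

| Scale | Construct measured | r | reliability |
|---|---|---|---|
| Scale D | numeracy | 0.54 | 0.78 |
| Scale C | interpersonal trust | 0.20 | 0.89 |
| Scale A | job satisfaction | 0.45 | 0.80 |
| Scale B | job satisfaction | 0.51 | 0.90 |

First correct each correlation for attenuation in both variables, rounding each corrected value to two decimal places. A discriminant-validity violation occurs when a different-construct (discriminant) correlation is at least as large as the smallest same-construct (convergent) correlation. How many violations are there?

Disattenuated r (r / √(r_scale · r_new)):
  Scale D (disc): 0.54 / √(0.78·0.87) = 0.66
  Scale C (disc): 0.20 / √(0.89·0.87) = 0.23
  Scale A (conv): 0.45 / √(0.80·0.87) = 0.54
  Scale B (conv): 0.51 / √(0.90·0.87) = 0.58
Smallest convergent = 0.54. Discriminant values: 0.66, 0.23; count ≥ 0.54 → 1.

1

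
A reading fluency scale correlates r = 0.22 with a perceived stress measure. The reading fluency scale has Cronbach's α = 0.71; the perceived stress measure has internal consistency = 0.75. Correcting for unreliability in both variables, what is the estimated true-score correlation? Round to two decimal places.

0.30

r_true = r_obs / √(r_xx · r_yy) = 0.22 / √(0.71 × 0.75) = 0.22 / √0.5325 = 0.22 / 0.7297 ≈ 0.30.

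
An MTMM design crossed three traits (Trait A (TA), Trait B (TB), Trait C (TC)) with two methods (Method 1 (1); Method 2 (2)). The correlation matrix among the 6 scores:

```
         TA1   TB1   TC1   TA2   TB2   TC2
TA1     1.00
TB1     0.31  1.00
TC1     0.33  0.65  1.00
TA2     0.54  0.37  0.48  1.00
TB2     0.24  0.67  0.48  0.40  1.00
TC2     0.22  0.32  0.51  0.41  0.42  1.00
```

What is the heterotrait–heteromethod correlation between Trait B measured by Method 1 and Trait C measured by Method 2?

Different traits and methods: r(TB1, TC2) = 0.32.

0.32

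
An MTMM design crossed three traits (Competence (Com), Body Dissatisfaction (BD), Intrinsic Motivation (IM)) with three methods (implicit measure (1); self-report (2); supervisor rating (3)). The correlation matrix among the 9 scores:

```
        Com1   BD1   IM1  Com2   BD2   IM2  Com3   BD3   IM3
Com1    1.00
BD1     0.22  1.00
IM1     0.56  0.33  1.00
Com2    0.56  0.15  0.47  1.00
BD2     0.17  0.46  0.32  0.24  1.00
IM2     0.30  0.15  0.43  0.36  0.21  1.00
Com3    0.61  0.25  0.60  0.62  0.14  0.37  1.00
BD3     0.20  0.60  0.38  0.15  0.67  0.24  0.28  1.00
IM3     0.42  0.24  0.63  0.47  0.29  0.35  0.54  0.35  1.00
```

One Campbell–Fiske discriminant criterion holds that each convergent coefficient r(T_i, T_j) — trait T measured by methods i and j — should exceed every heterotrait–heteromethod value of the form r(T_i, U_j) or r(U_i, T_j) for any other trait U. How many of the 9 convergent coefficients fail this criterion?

2

Checking each validity diagonal entry against its comparison values:
Com (methods 1·2): 0.56 vs {0.17, 0.15, 0.30, 0.47} → pass.
Com (methods 1·3): 0.61 vs {0.20, 0.25, 0.42, 0.60} → pass.
Com (methods 2·3): 0.62 vs {0.15, 0.14, 0.47, 0.37} → pass.
BD (methods 1·2): 0.46 vs {0.15, 0.17, 0.15, 0.32} → pass.
BD (methods 1·3): 0.60 vs {0.25, 0.20, 0.24, 0.38} → pass.
BD (methods 2·3): 0.67 vs {0.14, 0.15, 0.29, 0.24} → pass.
IM (methods 1·2): 0.43 vs {0.47, 0.30, 0.32, 0.15} → fail.
IM (methods 1·3): 0.63 vs {0.60, 0.42, 0.38, 0.24} → pass.
IM (methods 2·3): 0.35 vs {0.37, 0.47, 0.24, 0.29} → fail.
2 of 9 fail.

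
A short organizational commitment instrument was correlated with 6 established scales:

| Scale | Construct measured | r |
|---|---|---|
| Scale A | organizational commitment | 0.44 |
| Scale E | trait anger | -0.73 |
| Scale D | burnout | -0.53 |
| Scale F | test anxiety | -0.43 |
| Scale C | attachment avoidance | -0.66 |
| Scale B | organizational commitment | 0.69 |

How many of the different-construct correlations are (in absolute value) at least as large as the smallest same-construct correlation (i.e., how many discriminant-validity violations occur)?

Convergent (same construct = organizational commitment): Scale A, Scale B.
Smallest convergent = 0.44. Discriminant |r|: 0.73, 0.53, 0.43, 0.66; count ≥ 0.44 → 3.

3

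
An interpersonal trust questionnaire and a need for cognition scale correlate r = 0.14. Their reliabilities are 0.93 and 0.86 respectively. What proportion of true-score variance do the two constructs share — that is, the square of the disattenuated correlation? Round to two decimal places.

Disattenuated r = 0.14 / √(0.93 × 0.86) = 0.14 / 0.8943 = 0.1565.
Shared true-score variance = 0.1565² = 0.0245 ≈ 0.02.

0.02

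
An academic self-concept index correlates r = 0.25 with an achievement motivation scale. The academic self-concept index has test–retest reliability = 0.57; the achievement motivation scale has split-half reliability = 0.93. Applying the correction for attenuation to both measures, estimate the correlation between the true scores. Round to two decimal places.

0.34

r_true = r_obs / √(r_xx · r_yy) = 0.25 / √(0.57 × 0.93) = 0.25 / √0.5301 = 0.25 / 0.7281 ≈ 0.34.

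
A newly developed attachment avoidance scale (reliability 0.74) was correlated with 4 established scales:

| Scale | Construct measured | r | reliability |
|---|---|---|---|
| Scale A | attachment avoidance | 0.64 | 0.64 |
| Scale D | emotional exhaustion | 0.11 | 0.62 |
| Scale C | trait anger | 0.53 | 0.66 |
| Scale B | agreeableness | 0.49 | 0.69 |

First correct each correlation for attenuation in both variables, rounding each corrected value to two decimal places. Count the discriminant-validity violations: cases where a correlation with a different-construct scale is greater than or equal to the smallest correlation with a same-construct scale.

Disattenuated r (r / √(r_scale · r_new)):
  Scale A (conv): 0.64 / √(0.64·0.74) = 0.93
  Scale D (disc): 0.11 / √(0.62·0.74) = 0.16
  Scale C (disc): 0.53 / √(0.66·0.74) = 0.76
  Scale B (disc): 0.49 / √(0.69·0.74) = 0.69
Smallest convergent = 0.93. Discriminant values: 0.16, 0.76, 0.69; count ≥ 0.93 → 0.

0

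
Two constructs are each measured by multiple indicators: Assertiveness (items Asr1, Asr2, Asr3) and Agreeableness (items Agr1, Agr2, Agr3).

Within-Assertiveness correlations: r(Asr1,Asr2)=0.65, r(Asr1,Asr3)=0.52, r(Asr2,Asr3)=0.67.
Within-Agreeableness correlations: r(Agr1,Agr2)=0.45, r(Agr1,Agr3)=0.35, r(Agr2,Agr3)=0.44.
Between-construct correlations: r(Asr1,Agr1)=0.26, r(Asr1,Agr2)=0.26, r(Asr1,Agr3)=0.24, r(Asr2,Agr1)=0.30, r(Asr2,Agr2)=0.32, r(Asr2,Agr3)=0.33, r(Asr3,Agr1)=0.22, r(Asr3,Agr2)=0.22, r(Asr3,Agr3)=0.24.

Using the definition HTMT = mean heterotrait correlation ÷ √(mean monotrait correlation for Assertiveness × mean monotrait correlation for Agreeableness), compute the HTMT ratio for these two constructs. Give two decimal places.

Mean heterotrait r = 2.39/9 = 0.2656.
Mean within-Asr = 1.84/3 = 0.6133; mean within-Agr = 1.24/3 = 0.4133.
Geometric mean = √(0.6133 × 0.4133) = 0.5035.
HTMT = 0.2656 / 0.5035 = 0.53.

0.53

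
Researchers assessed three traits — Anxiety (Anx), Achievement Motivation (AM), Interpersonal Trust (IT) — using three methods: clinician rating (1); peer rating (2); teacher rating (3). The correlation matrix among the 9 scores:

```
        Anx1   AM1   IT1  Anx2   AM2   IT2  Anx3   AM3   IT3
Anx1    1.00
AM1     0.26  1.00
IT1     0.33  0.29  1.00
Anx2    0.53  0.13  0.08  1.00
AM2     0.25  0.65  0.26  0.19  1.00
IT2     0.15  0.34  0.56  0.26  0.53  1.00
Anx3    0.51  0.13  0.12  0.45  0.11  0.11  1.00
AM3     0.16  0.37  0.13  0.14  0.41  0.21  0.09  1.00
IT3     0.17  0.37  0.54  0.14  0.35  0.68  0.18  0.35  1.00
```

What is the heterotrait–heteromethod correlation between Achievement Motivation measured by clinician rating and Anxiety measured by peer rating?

0.13

Different traits and methods: r(AM1, Anx2) = 0.13.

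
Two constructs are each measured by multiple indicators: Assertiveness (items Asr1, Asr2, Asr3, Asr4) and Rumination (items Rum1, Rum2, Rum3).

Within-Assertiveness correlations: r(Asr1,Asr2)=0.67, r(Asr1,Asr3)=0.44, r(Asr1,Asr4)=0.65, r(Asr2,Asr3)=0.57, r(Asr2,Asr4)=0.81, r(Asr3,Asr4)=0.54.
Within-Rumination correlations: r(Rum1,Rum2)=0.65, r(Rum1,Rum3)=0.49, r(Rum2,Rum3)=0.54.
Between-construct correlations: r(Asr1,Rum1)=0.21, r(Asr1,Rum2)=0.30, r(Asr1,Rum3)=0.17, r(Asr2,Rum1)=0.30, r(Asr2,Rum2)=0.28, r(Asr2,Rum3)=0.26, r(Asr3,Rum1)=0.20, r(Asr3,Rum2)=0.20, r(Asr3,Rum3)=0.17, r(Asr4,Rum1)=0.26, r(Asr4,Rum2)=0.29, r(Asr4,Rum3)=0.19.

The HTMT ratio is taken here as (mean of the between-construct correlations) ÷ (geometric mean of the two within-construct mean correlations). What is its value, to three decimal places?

Between-construct mean = 2.83/12 = 0.2358.
Mean within-Asr = 3.68/6 = 0.6133; mean within-Rum = 1.68/3 = 0.5600.
Geometric mean = √(0.6133 × 0.5600) = 0.5860.
HTMT = 0.2358 / 0.5860 = 0.402.

0.402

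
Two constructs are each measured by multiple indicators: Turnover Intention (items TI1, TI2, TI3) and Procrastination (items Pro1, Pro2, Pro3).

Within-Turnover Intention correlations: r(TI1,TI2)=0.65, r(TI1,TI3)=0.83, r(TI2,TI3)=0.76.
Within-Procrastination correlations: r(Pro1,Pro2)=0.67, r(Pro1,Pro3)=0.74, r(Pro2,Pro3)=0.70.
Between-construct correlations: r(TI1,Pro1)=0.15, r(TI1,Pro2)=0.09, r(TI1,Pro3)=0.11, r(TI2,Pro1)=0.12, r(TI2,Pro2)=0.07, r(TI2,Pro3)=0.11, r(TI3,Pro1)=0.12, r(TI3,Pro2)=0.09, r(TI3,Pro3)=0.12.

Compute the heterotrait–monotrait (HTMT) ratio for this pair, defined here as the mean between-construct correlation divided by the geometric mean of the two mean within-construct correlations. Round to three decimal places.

Mean between = 0.98/9 = 0.1089.
Mean within-TI = 2.24/3 = 0.7467; mean within-Pro = 2.11/3 = 0.7033.
Geometric mean = √(0.7467 × 0.7033) = 0.7247.
HTMT = 0.1089 / 0.7247 = 0.150.

0.150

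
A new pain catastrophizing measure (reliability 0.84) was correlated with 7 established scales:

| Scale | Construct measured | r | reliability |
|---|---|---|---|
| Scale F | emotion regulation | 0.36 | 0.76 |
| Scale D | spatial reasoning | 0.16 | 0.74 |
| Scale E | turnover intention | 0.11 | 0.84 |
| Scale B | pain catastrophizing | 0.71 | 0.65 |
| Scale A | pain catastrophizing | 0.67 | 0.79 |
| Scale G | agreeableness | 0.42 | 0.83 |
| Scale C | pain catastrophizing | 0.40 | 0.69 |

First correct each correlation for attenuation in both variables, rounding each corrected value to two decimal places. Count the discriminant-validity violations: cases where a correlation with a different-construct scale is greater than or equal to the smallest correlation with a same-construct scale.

0

Disattenuated r (r / √(r_scale · r_new)):
  Scale F (disc): 0.36 / √(0.76·0.84) = 0.45
  Scale D (disc): 0.16 / √(0.74·0.84) = 0.20
  Scale E (disc): 0.11 / √(0.84·0.84) = 0.13
  Scale B (conv): 0.71 / √(0.65·0.84) = 0.96
  Scale A (conv): 0.67 / √(0.79·0.84) = 0.82
  Scale G (disc): 0.42 / √(0.83·0.84) = 0.50
  Scale C (conv): 0.40 / √(0.69·0.84) = 0.53
Smallest convergent = 0.53. Discriminant values: 0.45, 0.20, 0.13, 0.50; count ≥ 0.53 → 0.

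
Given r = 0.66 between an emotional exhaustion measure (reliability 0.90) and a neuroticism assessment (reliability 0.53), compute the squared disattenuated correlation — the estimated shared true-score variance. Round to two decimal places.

0.91

Disattenuated r = 0.66 / √(0.90 × 0.53) = 0.66 / 0.6907 = 0.9556.
Shared true-score variance = 0.9556² = 0.9132 ≈ 0.91.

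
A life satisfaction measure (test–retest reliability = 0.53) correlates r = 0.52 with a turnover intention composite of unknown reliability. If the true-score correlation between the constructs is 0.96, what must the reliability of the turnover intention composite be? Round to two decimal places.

0.55

r_true = r_obs / √(r_xx · r_yy) ⇒ 0.96 = 0.52 / √(0.53 · r_yy).
√(0.53 · r_yy) = 0.52 / 0.96 = 0.5417; 0.53 · r_yy = 0.2934; r_yy = 0.2934 / 0.53 ≈ 0.55.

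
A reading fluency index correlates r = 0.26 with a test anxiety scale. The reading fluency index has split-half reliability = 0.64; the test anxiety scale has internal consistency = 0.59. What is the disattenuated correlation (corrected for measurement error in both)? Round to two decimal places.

0.42

r_true = r_obs / √(r_xx · r_yy) = 0.26 / √(0.64 × 0.59) = 0.26 / √0.3776 = 0.26 / 0.6145 ≈ 0.42.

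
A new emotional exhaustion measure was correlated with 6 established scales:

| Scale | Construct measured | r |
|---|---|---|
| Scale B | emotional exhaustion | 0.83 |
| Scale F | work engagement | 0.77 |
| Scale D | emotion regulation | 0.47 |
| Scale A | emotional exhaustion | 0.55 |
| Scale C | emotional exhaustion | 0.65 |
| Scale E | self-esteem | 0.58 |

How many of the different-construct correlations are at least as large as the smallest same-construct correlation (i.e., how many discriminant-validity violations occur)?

2

Convergent (same construct = emotional exhaustion): Scale B, Scale A, Scale C.
Smallest convergent = 0.55. Discriminant values: 0.77, 0.47, 0.58; count ≥ 0.55 → 2.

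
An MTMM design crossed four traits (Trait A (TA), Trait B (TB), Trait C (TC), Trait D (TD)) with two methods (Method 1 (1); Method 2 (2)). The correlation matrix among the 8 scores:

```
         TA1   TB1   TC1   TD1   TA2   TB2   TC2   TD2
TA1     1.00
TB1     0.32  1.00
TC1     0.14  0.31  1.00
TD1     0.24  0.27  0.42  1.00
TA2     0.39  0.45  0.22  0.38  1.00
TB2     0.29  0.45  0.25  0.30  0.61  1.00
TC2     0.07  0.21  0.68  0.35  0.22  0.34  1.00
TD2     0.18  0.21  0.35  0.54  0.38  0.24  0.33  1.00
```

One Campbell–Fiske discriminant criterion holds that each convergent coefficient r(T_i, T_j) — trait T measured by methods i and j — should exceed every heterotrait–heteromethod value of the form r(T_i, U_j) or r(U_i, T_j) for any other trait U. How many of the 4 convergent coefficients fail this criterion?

Each convergent coefficient versus the relevant comparison correlations:
TA (methods 1·2): 0.39 vs {0.29, 0.45, 0.07, 0.22, 0.18, 0.38} → fail.
TB (methods 1·2): 0.45 vs {0.45, 0.29, 0.21, 0.25, 0.21, 0.30} → fail.
TC (methods 1·2): 0.68 vs {0.22, 0.07, 0.25, 0.21, 0.35, 0.35} → pass.
TD (methods 1·2): 0.54 vs {0.38, 0.18, 0.30, 0.21, 0.35, 0.35} → pass.
2 of 4 fail.

2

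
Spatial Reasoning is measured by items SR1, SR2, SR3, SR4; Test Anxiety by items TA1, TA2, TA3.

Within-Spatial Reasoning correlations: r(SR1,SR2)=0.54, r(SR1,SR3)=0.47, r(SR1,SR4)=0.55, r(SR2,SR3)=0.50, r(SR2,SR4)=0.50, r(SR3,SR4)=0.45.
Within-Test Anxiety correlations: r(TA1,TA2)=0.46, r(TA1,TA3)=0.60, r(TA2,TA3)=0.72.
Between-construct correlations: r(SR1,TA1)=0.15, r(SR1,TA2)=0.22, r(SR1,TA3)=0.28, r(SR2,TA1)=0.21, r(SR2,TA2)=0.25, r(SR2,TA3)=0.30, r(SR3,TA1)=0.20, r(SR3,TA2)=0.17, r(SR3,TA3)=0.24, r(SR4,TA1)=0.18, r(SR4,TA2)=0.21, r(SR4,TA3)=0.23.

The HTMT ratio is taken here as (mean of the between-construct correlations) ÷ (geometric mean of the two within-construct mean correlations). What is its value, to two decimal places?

0.40

Mean between = 2.64/12 = 0.2200.
Mean within-SR = 3.01/6 = 0.5017; mean within-TA = 1.78/3 = 0.5933.
Geometric mean = √(0.5017 × 0.5933) = 0.5456.
HTMT = 0.2200 / 0.5456 = 0.40.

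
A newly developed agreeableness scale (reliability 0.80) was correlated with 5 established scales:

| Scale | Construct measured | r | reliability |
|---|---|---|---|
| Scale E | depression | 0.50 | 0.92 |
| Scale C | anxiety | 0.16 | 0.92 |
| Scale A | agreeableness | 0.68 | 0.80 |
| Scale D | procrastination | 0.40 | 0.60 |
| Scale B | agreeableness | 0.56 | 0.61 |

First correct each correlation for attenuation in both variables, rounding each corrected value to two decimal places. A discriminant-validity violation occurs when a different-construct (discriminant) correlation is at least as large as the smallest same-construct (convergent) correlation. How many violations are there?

0

Disattenuated r (r / √(r_scale · r_new)):
  Scale E (disc): 0.50 / √(0.92·0.80) = 0.58
  Scale C (disc): 0.16 / √(0.92·0.80) = 0.19
  Scale A (conv): 0.68 / √(0.80·0.80) = 0.85
  Scale D (disc): 0.40 / √(0.60·0.80) = 0.58
  Scale B (conv): 0.56 / √(0.61·0.80) = 0.80
Smallest convergent = 0.80. Discriminant values: 0.58, 0.19, 0.58; count ≥ 0.80 → 0.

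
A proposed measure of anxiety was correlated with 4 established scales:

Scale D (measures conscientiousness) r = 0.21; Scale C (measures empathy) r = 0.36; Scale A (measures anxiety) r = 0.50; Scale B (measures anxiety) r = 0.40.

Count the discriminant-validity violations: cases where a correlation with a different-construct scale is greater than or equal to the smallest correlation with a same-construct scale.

0

Convergent (same construct = anxiety): Scale A, Scale B.
Smallest convergent = 0.40. Discriminant values: 0.21, 0.36; count ≥ 0.40 → 0.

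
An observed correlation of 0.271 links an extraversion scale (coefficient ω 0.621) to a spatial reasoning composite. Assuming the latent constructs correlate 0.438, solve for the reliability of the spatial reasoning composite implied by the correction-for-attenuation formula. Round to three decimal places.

r_true = r_obs / √(r_xx · r_yy) ⇒ 0.438 = 0.271 / √(0.621 · r_yy).
√(0.621 · r_yy) = 0.271 / 0.438 = 0.6187; 0.621 · r_yy = 0.3828; r_yy = 0.3828 / 0.621 ≈ 0.616.

0.616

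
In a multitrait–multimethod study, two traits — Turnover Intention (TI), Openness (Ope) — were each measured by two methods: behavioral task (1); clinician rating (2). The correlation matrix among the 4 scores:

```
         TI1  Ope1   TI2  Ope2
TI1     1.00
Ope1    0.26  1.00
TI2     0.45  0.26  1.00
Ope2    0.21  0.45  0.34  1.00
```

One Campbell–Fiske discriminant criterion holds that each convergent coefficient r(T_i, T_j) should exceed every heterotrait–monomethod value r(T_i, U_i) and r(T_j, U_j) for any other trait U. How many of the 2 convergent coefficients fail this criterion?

Convergent coefficients and their comparison sets:
TI (methods 1·2): 0.45 vs {0.26, 0.34} → pass.
Ope (methods 1·2): 0.45 vs {0.26, 0.34} → pass.
0 of 2 fail.

0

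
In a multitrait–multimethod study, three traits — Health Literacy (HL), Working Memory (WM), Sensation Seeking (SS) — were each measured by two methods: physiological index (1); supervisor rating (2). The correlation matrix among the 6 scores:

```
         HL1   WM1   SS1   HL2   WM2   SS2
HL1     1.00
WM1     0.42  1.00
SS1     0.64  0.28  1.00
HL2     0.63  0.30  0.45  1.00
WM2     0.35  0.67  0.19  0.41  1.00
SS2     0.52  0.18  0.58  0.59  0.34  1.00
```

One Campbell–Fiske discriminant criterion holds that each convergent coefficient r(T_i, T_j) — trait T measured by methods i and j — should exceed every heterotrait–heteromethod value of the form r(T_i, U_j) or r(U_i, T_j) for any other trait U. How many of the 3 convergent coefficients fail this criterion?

0

Checking each validity diagonal entry against its comparison values:
HL (methods 1·2): 0.63 vs {0.35, 0.30, 0.52, 0.45} → pass.
WM (methods 1·2): 0.67 vs {0.30, 0.35, 0.18, 0.19} → pass.
SS (methods 1·2): 0.58 vs {0.45, 0.52, 0.19, 0.18} → pass.
0 of 3 fail.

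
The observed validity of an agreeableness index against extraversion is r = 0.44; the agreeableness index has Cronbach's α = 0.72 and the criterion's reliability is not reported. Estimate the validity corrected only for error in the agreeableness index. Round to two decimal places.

0.52

Single correction: r_c = r_obs / √r_xx = 0.44 / √0.72 = 0.44 / 0.8485 ≈ 0.52.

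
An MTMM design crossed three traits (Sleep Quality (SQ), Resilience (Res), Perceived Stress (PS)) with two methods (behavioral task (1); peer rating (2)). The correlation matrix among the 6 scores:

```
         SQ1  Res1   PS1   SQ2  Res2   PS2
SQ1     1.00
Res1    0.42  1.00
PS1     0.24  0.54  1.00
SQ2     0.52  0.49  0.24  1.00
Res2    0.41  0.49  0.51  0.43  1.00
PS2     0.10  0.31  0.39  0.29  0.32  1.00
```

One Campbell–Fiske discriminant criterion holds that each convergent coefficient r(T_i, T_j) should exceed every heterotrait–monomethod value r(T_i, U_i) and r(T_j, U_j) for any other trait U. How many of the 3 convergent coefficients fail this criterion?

2

Checking each validity diagonal entry against its comparison values:
SQ (methods 1·2): 0.52 vs {0.42, 0.43, 0.24, 0.29} → pass.
Res (methods 1·2): 0.49 vs {0.42, 0.43, 0.54, 0.32} → fail.
PS (methods 1·2): 0.39 vs {0.24, 0.29, 0.54, 0.32} → fail.
2 of 3 fail.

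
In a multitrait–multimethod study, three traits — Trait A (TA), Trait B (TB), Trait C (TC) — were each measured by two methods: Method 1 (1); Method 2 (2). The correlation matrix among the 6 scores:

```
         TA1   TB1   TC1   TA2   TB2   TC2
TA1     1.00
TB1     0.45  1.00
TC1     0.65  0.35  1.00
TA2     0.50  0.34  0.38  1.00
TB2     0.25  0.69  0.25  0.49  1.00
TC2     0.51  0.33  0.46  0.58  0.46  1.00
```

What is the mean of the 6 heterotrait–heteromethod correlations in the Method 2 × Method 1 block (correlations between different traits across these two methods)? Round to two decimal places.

HTHM values (method 2 × method 1): 0.34, 0.38, 0.25, 0.25, 0.51, 0.33; mean = 2.06/6 = 0.34.

0.34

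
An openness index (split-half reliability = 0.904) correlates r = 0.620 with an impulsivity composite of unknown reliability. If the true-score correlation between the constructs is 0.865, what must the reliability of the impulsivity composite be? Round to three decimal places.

r_true = r_obs / √(r_xx · r_yy) ⇒ 0.865 = 0.620 / √(0.904 · r_yy).
√(0.904 · r_yy) = 0.620 / 0.865 = 0.7168; 0.904 · r_yy = 0.5138; r_yy = 0.5138 / 0.904 ≈ 0.568.

0.568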